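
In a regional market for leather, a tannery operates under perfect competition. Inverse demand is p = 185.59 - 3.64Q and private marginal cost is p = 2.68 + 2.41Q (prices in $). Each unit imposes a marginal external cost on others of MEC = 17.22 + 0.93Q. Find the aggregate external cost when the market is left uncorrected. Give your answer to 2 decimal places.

Market equilibrium (private): 2.68 + 2.41Q = 185.59 - 3.64Q → Q_m = 30.2331.
Total external cost = ∫₀^{Q_m} (17.22 + 0.93Q) dQ = 17.22×30.2331 + ½×0.93×30.2331² = 945.6427.

$945.64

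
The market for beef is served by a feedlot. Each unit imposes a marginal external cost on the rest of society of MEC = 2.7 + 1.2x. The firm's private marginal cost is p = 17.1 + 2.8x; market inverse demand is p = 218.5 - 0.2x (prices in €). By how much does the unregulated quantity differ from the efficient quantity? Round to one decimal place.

Market equilibrium (private): 17.1 + 2.8x = 218.5 - 0.2x → x_m = 67.1333.
Social marginal cost = private MC + MEC = 19.8 + 4.0x.
Set SMC = demand: 19.8 + 4.0x = 218.5 - 0.2x → x* = 47.3095.
Gap = |67.1333 − 47.3095| = 19.8238.

19.8 units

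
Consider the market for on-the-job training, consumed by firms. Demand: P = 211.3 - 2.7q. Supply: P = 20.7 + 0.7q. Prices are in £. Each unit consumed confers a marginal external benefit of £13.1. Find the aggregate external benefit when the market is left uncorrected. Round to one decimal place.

£734.4

Market equilibrium (private): 20.7 + 0.7q = 211.3 - 2.7q → q_m = 56.0588.
Total external benefit = MEB × q_m = 13.1 × 56.0588 = 734.3703.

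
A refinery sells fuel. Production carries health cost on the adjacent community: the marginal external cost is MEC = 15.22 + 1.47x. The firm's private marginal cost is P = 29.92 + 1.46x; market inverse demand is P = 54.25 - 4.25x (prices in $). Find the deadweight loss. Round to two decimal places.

DWL = $32.14

Market equilibrium (private): 29.92 + 1.46x = 54.25 - 4.25x → x_m = 4.2609.
Social marginal cost = private MC + MEC = 45.14 + 2.93x.
Set SMC = demand: 45.14 + 2.93x = 54.25 - 4.25x → x* = 1.2688.
Height of the DWL triangle at x_m is SMC(x_m) − demand(x_m) = MEC(x_m) = 21.4836.
DWL = ½ × 2.9921 × 21.4836 = 32.1405.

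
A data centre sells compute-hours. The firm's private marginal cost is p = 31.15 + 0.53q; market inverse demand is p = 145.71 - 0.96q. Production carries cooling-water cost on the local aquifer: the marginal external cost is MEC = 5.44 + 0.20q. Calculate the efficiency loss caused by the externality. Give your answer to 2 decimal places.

DWL = 128.21

Market equilibrium (private): 31.15 + 0.53q = 145.71 - 0.96q → q_m = 76.8859.
Social marginal cost = private MC + MEC = 36.59 + 0.73q.
Set SMC = demand: 36.59 + 0.73q = 145.71 - 0.96q → q* = 64.5680.
The welfare-loss triangle has base |q_m − q*| and height MEC(q_m) (the vertical gap between SMC and demand is zero at q* and MEC at q_m).
DWL = ½ × 12.3179 × 20.8172 = 128.2121.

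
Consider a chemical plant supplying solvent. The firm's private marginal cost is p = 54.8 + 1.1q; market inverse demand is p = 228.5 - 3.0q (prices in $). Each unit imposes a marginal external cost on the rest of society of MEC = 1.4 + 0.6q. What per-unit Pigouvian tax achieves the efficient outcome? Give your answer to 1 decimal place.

tax = $23.4 per unit

Social marginal cost = private MC + MEC = 56.2 + 1.7q.
Set SMC = demand: 56.2 + 1.7q = 228.5 - 3.0q → q* = 36.6596.
The Pigouvian tax equals MEC at q*: 1.4 + 0.6×36.6596 = 23.3958.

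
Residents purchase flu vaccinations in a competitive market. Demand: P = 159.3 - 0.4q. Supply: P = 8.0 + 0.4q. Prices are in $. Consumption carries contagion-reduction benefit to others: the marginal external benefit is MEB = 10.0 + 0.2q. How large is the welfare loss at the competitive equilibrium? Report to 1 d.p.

Market equilibrium (private): 8.0 + 0.4q = 159.3 - 0.4q → q_m = 189.1250.
Social marginal benefit = demand + MEB = 169.3 - 0.2q.
Set SMB = MC: 169.3 - 0.2q = 8.0 + 0.4q → q* = 268.8333.
The loss is the area between SMB and MC from q* to q_m; with linear curves that's a triangle of height MEB(q_m).
DWL = ½ × 79.7083 × 47.8250 = 1906.0247.

DWL = $1906.0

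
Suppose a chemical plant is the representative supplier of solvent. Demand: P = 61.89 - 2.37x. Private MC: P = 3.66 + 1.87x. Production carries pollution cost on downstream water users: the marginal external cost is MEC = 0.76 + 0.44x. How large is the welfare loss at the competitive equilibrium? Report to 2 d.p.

DWL = 4.94

Market equilibrium (private): 3.66 + 1.87x = 61.89 - 2.37x → x_m = 13.7335.
Social marginal cost = private MC + MEC = 4.42 + 2.31x.
Set SMC = demand: 4.42 + 2.31x = 61.89 - 2.37x → x* = 12.2799.
The loss is the area between SMC and demand from x* to x_m; with linear curves that's a triangle of height MEC(x_m).
DWL = ½ × 1.4536 × 6.8027 = 4.9442.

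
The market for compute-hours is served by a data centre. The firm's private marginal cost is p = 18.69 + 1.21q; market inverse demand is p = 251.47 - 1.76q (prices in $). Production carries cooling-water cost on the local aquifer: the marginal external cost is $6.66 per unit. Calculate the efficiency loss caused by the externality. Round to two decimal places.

Market equilibrium (private): 18.69 + 1.21q = 251.47 - 1.76q → q_m = 78.3771.
Social marginal cost = private MC + MEC = 25.35 + 1.21q.
Set SMC = demand: 25.35 + 1.21q = 251.47 - 1.76q → q* = 76.1347.
Height of the DWL triangle at q_m is SMC(q_m) − demand(q_m) = MEC(q_m) = 6.6600.
DWL = ½ × 2.2424 × 6.6600 = 7.4672.

DWL = $7.47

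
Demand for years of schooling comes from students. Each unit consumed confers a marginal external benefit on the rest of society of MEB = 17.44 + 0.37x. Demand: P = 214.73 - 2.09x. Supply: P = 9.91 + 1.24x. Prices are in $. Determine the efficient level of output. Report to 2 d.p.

x* = 75.09

Social marginal benefit = demand + MEB = 232.17 - 1.72x.
Set SMB = MC: 232.17 - 1.72x = 9.91 + 1.24x → x* = 75.0878.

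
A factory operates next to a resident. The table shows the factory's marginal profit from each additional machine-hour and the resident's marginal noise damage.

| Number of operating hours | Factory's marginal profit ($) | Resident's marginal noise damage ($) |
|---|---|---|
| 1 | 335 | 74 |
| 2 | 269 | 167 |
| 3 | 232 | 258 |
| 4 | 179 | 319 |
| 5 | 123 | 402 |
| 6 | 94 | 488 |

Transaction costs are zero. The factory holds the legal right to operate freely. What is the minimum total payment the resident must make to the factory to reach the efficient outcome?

Left alone the factory would choose level 6 (marginal profit stays positive).
Efficient level: k* = 2 (marginal profit ≥ marginal noise damage through 2).
The resident must at least cover the factory's forgone profit from cutting 6→2: 232 + 179 + 123 + 94 = 628.

$628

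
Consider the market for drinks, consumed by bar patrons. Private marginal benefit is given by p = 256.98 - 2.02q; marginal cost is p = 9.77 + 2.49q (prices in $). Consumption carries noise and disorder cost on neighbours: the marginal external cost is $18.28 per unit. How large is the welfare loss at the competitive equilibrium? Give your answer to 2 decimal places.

Market equilibrium (private): 9.77 + 2.49q = 256.98 - 2.02q → q_m = 54.8137.
Social marginal benefit = demand − MEC = 238.70 - 2.02q.
Set SMB = MC: 238.70 - 2.02q = 9.77 + 2.49q → q* = 50.7605.
Height of the DWL triangle at q_m is MC(q_m) − SMB(q_m) = MEC(q_m) = 18.2800.
DWL = ½ × 4.0532 × 18.2800 = 37.0462.

DWL = $37.05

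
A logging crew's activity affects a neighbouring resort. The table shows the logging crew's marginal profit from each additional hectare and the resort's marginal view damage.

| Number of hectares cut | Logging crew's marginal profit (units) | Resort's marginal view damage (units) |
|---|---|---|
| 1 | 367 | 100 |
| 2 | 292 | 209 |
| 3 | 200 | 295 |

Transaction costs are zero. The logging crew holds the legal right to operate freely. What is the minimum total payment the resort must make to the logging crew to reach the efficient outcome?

200

Left alone the logging crew would choose level 3 (marginal profit stays positive).
Efficient level: k* = 2 (marginal profit ≥ marginal view damage through 2).
The resort must at least cover the logging crew's forgone profit from cutting 3→2: 200 = 200.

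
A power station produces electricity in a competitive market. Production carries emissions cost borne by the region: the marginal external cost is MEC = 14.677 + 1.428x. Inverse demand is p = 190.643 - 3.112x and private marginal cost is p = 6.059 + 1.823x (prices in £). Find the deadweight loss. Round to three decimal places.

DWL = £364.297

Market equilibrium (private): 6.059 + 1.823x = 190.643 - 3.112x → x_m = 37.4030.
Social marginal cost = private MC + MEC = 20.736 + 3.251x.
Set SMC = demand: 20.736 + 3.251x = 190.643 - 3.112x → x* = 26.7023.
Between x* and x_m the wedge SMC − demand runs linearly from 0 to MEC(x_m), so the loss is a triangle.
DWL = ½ × 10.7007 × 68.0885 = 364.2973.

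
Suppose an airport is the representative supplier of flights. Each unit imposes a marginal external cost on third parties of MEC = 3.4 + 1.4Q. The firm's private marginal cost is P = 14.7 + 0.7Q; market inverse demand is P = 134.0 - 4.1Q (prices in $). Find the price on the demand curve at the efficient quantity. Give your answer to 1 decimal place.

P = $57.4

Social marginal cost = private MC + MEC = 18.1 + 2.1Q.
Set SMC = demand: 18.1 + 2.1Q = 134.0 - 4.1Q → Q* = 18.6935.
Consumer price on the demand curve at Q*: 134.0 − 4.1×18.6935 = 57.3567.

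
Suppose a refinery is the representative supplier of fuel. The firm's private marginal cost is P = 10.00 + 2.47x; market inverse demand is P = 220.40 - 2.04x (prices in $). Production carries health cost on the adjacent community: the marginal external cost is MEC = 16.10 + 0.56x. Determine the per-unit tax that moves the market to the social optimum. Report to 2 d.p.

Social marginal cost = private MC + MEC = 26.10 + 3.03x.
Set SMC = demand: 26.10 + 3.03x = 220.40 - 2.04x → x* = 38.3235.
The Pigouvian tax equals MEC at x*: 16.10 + 0.56×38.3235 = 37.5612.

tax = $37.56 per unit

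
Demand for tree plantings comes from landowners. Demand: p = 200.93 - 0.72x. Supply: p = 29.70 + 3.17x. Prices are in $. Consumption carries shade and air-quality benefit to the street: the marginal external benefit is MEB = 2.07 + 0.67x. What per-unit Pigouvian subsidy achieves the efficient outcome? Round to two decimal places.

subsidy = $38.13 per unit

Social marginal benefit = demand + MEB = 203.00 - 0.05x.
Set SMB = MC: 203.00 - 0.05x = 29.70 + 3.17x → x* = 53.8199.
The Pigouvian subsidy equals MEB at x*: 2.07 + 0.67×53.8199 = 38.1293.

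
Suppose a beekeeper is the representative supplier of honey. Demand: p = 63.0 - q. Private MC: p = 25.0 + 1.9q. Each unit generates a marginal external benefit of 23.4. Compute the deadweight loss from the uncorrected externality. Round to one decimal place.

DWL = 94.4

Market equilibrium (private): 25.0 + 1.9q = 63.0 - q → q_m = 13.1034.
Social marginal cost = private MC − MEB = 1.6 + 1.9q.
Set SMC = demand: 1.6 + 1.9q = 63.0 - q → q* = 21.1724.
The welfare-loss triangle has base |q_m − q*| and height MEB(q_m) (the vertical gap between SMC and demand is zero at q* and MEB at q_m).
DWL = ½ × 8.0690 × 23.4000 = 94.4073.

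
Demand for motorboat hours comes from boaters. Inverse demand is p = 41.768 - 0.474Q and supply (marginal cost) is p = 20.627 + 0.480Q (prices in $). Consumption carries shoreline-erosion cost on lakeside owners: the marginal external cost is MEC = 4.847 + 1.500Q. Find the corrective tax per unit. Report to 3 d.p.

Social marginal benefit = demand − MEC = 36.921 - 1.974Q.
Set SMB = MC: 36.921 - 1.974Q = 20.627 + 0.480Q → Q* = 6.6398.
The Pigouvian tax equals MEC at Q*: 4.847 + 1.500×6.6398 = 14.8067.

tax = $14.807 per unit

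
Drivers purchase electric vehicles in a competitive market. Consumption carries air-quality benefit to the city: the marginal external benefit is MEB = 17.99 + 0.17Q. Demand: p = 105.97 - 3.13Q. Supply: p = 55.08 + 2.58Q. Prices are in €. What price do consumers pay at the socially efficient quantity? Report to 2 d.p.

P = €67.05

Social marginal benefit = demand + MEB = 123.96 - 2.96Q.
Set SMB = MC: 123.96 - 2.96Q = 55.08 + 2.58Q → Q* = 12.4332.
Consumer price on the demand curve at Q*: 105.97 − 3.13×12.4332 = 67.0541.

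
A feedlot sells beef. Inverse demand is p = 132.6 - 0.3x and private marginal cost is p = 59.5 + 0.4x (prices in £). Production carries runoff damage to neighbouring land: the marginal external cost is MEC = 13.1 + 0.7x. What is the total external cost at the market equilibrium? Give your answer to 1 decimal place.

Market equilibrium (private): 59.5 + 0.4x = 132.6 - 0.3x → x_m = 104.4286.
Total external cost = ∫₀^{x_m} (13.1 + 0.7x) dx = 13.1×104.4286 + ½×0.7×104.4286² = 5184.8810.

£5184.9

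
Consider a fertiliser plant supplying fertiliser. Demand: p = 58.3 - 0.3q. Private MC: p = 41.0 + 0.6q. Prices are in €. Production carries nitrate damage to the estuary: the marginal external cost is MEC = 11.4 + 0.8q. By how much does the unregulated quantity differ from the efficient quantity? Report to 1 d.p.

15.8 units

Market equilibrium (private): 41.0 + 0.6q = 58.3 - 0.3q → q_m = 19.2222.
Social marginal cost = private MC + MEC = 52.4 + 1.4q.
Set SMC = demand: 52.4 + 1.4q = 58.3 - 0.3q → q* = 3.4706.
Gap = |19.2222 − 3.4706| = 15.7516.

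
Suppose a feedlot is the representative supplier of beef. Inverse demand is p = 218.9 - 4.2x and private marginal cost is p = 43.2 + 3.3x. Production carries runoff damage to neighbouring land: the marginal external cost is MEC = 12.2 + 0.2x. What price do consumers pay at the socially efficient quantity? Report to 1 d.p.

Social marginal cost = private MC + MEC = 55.4 + 3.5x.
Set SMC = demand: 55.4 + 3.5x = 218.9 - 4.2x → x* = 21.2338.
Consumer price on the demand curve at x*: 218.9 − 4.2×21.2338 = 129.7180.

P = 129.7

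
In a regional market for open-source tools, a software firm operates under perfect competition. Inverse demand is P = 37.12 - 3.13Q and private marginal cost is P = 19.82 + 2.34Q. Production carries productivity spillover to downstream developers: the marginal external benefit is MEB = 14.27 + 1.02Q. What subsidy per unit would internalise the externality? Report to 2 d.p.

Social marginal cost = private MC − MEB = 5.55 + 1.32Q.
Set SMC = demand: 5.55 + 1.32Q = 37.12 - 3.13Q → Q* = 7.0944.
The Pigouvian subsidy equals MEB at Q*: 14.27 + 1.02×7.0944 = 21.5063.

subsidy = 21.51 per unit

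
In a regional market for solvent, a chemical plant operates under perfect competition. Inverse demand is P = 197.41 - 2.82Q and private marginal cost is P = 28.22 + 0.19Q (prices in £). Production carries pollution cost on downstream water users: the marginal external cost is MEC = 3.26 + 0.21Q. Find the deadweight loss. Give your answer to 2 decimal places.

Market equilibrium (private): 28.22 + 0.19Q = 197.41 - 2.82Q → Q_m = 56.2093.
Social marginal cost = private MC + MEC = 31.48 + 0.40Q.
Set SMC = demand: 31.48 + 0.40Q = 197.41 - 2.82Q → Q* = 51.5311.
Height of the DWL triangle at Q_m is SMC(Q_m) − demand(Q_m) = MEC(Q_m) = 15.0640.
DWL = ½ × 4.6782 × 15.0640 = 35.2362.

DWL = £35.24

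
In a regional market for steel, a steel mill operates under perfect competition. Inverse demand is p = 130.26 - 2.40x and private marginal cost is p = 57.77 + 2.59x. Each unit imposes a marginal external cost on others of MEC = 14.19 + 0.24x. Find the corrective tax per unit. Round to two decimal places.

tax = 16.87 per unit

Social marginal cost = private MC + MEC = 71.96 + 2.83x.
Set SMC = demand: 71.96 + 2.83x = 130.26 - 2.40x → x* = 11.1472.
The Pigouvian tax equals MEC at x*: 14.19 + 0.24×11.1472 = 16.8653.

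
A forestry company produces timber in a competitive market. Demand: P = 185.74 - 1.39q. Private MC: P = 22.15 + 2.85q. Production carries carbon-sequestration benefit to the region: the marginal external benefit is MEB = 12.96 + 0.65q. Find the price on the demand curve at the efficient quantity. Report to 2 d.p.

P = 117.38

Social marginal cost = private MC − MEB = 9.19 + 2.20q.
Set SMC = demand: 9.19 + 2.20q = 185.74 - 1.39q → q* = 49.1783.
Consumer price on the demand curve at q*: 185.74 − 1.39×49.1783 = 117.3822.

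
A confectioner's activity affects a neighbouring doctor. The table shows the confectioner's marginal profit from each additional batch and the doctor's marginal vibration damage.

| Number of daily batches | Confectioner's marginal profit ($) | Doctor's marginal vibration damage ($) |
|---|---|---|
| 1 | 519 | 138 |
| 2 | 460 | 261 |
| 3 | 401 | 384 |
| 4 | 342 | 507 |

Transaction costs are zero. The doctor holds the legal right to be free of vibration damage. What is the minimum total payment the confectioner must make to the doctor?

$783

Efficient level: marginal profit ≥ marginal vibration damage through level 3, so k* = 3.
With the doctor holding the right, the confectioner must at least compensate total damage at k*: 138 + 261 + 384 = 783.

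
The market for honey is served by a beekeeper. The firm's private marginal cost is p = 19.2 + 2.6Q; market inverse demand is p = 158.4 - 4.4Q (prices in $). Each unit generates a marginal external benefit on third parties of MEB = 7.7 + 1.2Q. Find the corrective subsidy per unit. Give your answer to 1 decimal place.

subsidy = $38.1 per unit

Social marginal cost = private MC − MEB = 11.5 + 1.4Q.
Set SMC = demand: 11.5 + 1.4Q = 158.4 - 4.4Q → Q* = 25.3276.
The Pigouvian subsidy equals MEB at Q*: 7.7 + 1.2×25.3276 = 38.0931.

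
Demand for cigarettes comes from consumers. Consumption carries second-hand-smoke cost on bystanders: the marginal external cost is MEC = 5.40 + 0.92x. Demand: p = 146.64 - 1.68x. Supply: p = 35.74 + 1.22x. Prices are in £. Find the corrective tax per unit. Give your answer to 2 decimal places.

Social marginal benefit = demand − MEC = 141.24 - 2.60x.
Set SMB = MC: 141.24 - 2.60x = 35.74 + 1.22x → x* = 27.6178.
The Pigouvian tax equals MEC at x*: 5.40 + 0.92×27.6178 = 30.8084.

tax = £30.81 per unit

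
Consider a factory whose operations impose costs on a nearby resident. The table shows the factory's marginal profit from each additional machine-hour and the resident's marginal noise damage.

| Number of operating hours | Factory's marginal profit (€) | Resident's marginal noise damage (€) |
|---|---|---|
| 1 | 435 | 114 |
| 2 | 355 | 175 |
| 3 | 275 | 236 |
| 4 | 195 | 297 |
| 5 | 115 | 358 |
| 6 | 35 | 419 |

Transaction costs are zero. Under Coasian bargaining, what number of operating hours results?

Bargaining reaches the level where marginal profit last exceeds marginal noise damage.
That holds through level 3 (275 ≥ 236) but not at 4 (195 < 297).

3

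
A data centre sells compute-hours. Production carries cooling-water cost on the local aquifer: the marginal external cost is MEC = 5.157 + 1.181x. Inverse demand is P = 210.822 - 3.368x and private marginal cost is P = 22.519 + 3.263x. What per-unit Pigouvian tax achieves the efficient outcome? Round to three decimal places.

tax = 32.845 per unit

Social marginal cost = private MC + MEC = 27.676 + 4.444x.
Set SMC = demand: 27.676 + 4.444x = 210.822 - 3.368x → x* = 23.4442.
The Pigouvian tax equals MEC at x*: 5.157 + 1.181×23.4442 = 32.8446.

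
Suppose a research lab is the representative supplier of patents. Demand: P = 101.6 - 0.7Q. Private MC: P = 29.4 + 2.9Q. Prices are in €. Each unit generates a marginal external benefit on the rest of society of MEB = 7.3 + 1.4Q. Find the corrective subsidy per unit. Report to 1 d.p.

subsidy = €57.9 per unit

Social marginal cost = private MC − MEB = 22.1 + 1.5Q.
Set SMC = demand: 22.1 + 1.5Q = 101.6 - 0.7Q → Q* = 36.1364.
The Pigouvian subsidy equals MEB at Q*: 7.3 + 1.4×36.1364 = 57.8910.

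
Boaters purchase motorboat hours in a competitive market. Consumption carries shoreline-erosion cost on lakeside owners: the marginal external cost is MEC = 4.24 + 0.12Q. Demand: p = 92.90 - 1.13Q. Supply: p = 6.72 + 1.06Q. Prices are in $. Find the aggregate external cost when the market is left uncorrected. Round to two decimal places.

Market equilibrium (private): 6.72 + 1.06Q = 92.90 - 1.13Q → Q_m = 39.3516.
Total external cost = ∫₀^{Q_m} (4.24 + 0.12Q) dQ = 4.24×39.3516 + ½×0.12×39.3516² = 259.7637.

$259.76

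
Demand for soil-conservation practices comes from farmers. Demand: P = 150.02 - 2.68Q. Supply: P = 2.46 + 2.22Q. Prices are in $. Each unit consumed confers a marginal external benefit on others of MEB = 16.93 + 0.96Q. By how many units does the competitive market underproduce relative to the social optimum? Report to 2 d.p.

11.63 units

Market equilibrium (private): 2.46 + 2.22Q = 150.02 - 2.68Q → Q_m = 30.1143.
Social marginal benefit = demand + MEB = 166.95 - 1.72Q.
Set SMB = MC: 166.95 - 1.72Q = 2.46 + 2.22Q → Q* = 41.7487.
Gap = |30.1143 − 41.7487| = 11.6344.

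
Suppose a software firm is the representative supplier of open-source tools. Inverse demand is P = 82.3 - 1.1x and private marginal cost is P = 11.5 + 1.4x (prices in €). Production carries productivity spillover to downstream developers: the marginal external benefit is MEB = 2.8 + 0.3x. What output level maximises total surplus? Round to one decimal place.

Social marginal cost = private MC − MEB = 8.7 + 1.1x.
Set SMC = demand: 8.7 + 1.1x = 82.3 - 1.1x → x* = 33.4545.

x* = 33.5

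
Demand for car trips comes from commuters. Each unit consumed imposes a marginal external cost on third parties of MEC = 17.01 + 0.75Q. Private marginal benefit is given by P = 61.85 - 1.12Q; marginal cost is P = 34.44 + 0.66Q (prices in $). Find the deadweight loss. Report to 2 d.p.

Market equilibrium (private): 34.44 + 0.66Q = 61.85 - 1.12Q → Q_m = 15.3989.
Social marginal benefit = demand − MEC = 44.84 - 1.87Q.
Set SMB = MC: 44.84 - 1.87Q = 34.44 + 0.66Q → Q* = 4.1107.
Height of the DWL triangle at Q_m is MC(Q_m) − SMB(Q_m) = MEC(Q_m) = 28.5592.
DWL = ½ × 11.2882 × 28.5592 = 161.1910.

DWL = $161.19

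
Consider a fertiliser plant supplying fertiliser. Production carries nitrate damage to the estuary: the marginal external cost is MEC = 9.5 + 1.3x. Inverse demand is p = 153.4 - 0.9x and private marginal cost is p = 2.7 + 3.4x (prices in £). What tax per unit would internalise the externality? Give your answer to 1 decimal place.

Social marginal cost = private MC + MEC = 12.2 + 4.7x.
Set SMC = demand: 12.2 + 4.7x = 153.4 - 0.9x → x* = 25.2143.
The Pigouvian tax equals MEC at x*: 9.5 + 1.3×25.2143 = 42.2786.

tax = £42.3 per unit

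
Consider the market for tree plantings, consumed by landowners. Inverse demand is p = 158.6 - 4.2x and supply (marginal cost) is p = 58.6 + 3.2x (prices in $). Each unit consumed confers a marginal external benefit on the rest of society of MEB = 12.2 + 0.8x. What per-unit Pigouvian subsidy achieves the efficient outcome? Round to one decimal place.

Social marginal benefit = demand + MEB = 170.8 - 3.4x.
Set SMB = MC: 170.8 - 3.4x = 58.6 + 3.2x → x* = 17.0000.
The Pigouvian subsidy equals MEB at x*: 12.2 + 0.8×17.0000 = 25.8000.

subsidy = $25.8 per unit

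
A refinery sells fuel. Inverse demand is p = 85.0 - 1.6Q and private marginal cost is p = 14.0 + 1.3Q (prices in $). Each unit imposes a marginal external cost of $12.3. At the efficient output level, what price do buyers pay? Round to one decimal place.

P = $52.6

Social marginal cost = private MC + MEC = 26.3 + 1.3Q.
Set SMC = demand: 26.3 + 1.3Q = 85.0 - 1.6Q → Q* = 20.2414.
Consumer price on the demand curve at Q*: 85.0 − 1.6×20.2414 = 52.6138.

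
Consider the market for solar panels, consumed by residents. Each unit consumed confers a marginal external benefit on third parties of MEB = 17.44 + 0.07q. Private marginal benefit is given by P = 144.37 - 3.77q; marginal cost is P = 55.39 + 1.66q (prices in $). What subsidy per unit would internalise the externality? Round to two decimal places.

Social marginal benefit = demand + MEB = 161.81 - 3.70q.
Set SMB = MC: 161.81 - 3.70q = 55.39 + 1.66q → q* = 19.8545.
The Pigouvian subsidy equals MEB at q*: 17.44 + 0.07×19.8545 = 18.8298.

subsidy = $18.83 per unit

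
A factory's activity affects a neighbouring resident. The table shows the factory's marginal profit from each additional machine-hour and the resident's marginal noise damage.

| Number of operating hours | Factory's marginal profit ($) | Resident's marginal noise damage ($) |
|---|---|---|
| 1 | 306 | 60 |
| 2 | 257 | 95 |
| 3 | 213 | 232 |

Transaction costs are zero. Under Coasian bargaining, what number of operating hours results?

2

Bargaining reaches the level where marginal profit last exceeds marginal noise damage.
That holds through level 2 (257 ≥ 95) but not at 3 (213 < 232).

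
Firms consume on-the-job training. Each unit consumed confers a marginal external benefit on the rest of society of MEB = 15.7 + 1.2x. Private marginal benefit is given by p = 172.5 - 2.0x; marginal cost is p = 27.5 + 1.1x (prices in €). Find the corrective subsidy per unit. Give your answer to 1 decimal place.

subsidy = €117.2 per unit

Social marginal benefit = demand + MEB = 188.2 - 0.8x.
Set SMB = MC: 188.2 - 0.8x = 27.5 + 1.1x → x* = 84.5789.
The Pigouvian subsidy equals MEB at x*: 15.7 + 1.2×84.5789 = 117.1947.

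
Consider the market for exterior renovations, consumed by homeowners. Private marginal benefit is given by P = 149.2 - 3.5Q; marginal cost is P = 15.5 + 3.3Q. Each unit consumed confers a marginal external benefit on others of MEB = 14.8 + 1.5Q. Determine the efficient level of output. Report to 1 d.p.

Q* = 28.0

Social marginal benefit = demand + MEB = 164.0 - 2.0Q.
Set SMB = MC: 164.0 - 2.0Q = 15.5 + 3.3Q → Q* = 28.0189.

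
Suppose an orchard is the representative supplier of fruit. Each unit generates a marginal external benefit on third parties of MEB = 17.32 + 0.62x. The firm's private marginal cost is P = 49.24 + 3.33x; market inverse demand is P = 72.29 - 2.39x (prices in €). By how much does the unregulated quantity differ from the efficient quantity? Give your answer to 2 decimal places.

3.89 units

Market equilibrium (private): 49.24 + 3.33x = 72.29 - 2.39x → x_m = 4.0297.
Social marginal cost = private MC − MEB = 31.92 + 2.71x.
Set SMC = demand: 31.92 + 2.71x = 72.29 - 2.39x → x* = 7.9157.
Gap = |4.0297 − 7.9157| = 3.8860.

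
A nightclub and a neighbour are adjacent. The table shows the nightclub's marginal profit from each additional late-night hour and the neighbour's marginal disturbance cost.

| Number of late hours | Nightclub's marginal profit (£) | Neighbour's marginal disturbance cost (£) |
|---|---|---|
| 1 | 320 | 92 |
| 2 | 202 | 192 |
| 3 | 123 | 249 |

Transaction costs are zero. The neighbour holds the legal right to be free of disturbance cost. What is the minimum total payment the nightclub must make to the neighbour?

£284

Efficient level: marginal profit ≥ marginal disturbance cost through level 2, so k* = 2.
With the neighbour holding the right, the nightclub must at least compensate total damage at k*: 92 + 192 = 284.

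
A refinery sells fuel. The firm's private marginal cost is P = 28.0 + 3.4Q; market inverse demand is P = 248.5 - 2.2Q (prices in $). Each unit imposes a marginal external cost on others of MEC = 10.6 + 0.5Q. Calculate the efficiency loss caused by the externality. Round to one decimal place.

DWL = $75.2

Market equilibrium (private): 28.0 + 3.4Q = 248.5 - 2.2Q → Q_m = 39.3750.
Social marginal cost = private MC + MEC = 38.6 + 3.9Q.
Set SMC = demand: 38.6 + 3.9Q = 248.5 - 2.2Q → Q* = 34.4098.
Height of the DWL triangle at Q_m is SMC(Q_m) − demand(Q_m) = MEC(Q_m) = 30.2875.
DWL = ½ × 4.9652 × 30.2875 = 75.1917.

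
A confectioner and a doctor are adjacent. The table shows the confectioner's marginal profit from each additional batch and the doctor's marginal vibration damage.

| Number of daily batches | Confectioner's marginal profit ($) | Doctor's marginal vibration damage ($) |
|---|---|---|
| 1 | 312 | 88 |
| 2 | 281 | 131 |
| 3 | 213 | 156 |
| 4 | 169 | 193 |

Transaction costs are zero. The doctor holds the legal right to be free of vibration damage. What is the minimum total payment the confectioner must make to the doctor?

Efficient level: marginal profit ≥ marginal vibration damage through level 3, so k* = 3.
With the doctor holding the right, the confectioner must at least compensate total damage at k*: 88 + 131 + 156 = 375.

$375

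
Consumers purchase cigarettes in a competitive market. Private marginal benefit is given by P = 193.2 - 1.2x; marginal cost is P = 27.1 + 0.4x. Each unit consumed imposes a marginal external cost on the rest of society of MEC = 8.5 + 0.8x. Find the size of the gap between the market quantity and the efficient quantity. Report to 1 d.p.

Market equilibrium (private): 27.1 + 0.4x = 193.2 - 1.2x → x_m = 103.8125.
Social marginal benefit = demand − MEC = 184.7 - 2.0x.
Set SMB = MC: 184.7 - 2.0x = 27.1 + 0.4x → x* = 65.6667.
Gap = |103.8125 − 65.6667| = 38.1458.

38.1 units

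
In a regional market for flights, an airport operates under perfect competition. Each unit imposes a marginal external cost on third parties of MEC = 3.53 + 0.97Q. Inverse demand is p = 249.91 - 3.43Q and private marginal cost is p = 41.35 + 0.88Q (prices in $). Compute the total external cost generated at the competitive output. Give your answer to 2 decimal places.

Market equilibrium (private): 41.35 + 0.88Q = 249.91 - 3.43Q → Q_m = 48.3898.
Total external cost = ∫₀^{Q_m} (3.53 + 0.97Q) dQ = 3.53×48.3898 + ½×0.97×48.3898² = 1306.4788.

$1306.48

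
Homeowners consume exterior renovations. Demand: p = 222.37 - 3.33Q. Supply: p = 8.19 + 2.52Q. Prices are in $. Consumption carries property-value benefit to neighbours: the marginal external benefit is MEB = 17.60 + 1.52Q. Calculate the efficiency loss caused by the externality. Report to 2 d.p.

Market equilibrium (private): 8.19 + 2.52Q = 222.37 - 3.33Q → Q_m = 36.6120.
Social marginal benefit = demand + MEB = 239.97 - 1.81Q.
Set SMB = MC: 239.97 - 1.81Q = 8.19 + 2.52Q → Q* = 53.5289.
Height of the DWL triangle at Q_m is SMB(Q_m) − MC(Q_m) = MEB(Q_m) = 73.2502.
DWL = ½ × 16.9169 × 73.2502 = 619.5832.

DWL = $619.58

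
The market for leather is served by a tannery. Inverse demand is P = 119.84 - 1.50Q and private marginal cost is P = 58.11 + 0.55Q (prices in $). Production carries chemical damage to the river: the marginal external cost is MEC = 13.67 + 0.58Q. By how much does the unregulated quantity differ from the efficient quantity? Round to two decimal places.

Market equilibrium (private): 58.11 + 0.55Q = 119.84 - 1.50Q → Q_m = 30.1122.
Social marginal cost = private MC + MEC = 71.78 + 1.13Q.
Set SMC = demand: 71.78 + 1.13Q = 119.84 - 1.50Q → Q* = 18.2738.
Gap = |30.1122 − 18.2738| = 11.8384.

11.84 units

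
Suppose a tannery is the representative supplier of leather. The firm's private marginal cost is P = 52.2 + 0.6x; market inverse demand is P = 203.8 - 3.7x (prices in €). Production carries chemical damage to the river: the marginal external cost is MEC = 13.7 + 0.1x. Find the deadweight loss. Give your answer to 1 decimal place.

DWL = €33.7

Market equilibrium (private): 52.2 + 0.6x = 203.8 - 3.7x → x_m = 35.2558.
Social marginal cost = private MC + MEC = 65.9 + 0.7x.
Set SMC = demand: 65.9 + 0.7x = 203.8 - 3.7x → x* = 31.3409.
Height of the DWL triangle at x_m is SMC(x_m) − demand(x_m) = MEC(x_m) = 17.2256.
DWL = ½ × 3.9149 × 17.2256 = 33.7183.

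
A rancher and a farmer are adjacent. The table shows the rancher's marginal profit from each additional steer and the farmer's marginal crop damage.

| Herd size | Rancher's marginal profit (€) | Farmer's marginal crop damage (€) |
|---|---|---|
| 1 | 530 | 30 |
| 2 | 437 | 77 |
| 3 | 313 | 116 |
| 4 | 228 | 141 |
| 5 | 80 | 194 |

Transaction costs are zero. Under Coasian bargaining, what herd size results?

Bargaining reaches the level where marginal profit last exceeds marginal crop damage.
That holds through level 4 (228 ≥ 141) but not at 5 (80 < 194).

4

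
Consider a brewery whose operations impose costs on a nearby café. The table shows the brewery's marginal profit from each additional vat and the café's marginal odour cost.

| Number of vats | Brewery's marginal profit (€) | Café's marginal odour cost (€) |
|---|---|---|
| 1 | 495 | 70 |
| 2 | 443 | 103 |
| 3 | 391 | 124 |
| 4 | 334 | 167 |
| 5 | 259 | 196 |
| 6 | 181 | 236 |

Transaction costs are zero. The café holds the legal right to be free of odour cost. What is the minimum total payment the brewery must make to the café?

Efficient level: marginal profit ≥ marginal odour cost through level 5, so k* = 5.
With the café holding the right, the brewery must at least compensate total damage at k*: 70 + 103 + 124 + 167 + 196 = 660.

€660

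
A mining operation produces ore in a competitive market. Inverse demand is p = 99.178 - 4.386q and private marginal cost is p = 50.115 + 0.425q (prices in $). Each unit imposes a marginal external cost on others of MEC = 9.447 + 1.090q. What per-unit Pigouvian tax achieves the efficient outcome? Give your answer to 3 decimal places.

tax = $16.765 per unit

Social marginal cost = private MC + MEC = 59.562 + 1.515q.
Set SMC = demand: 59.562 + 1.515q = 99.178 - 4.386q → q* = 6.7134.
The Pigouvian tax equals MEC at q*: 9.447 + 1.090×6.7134 = 16.7646.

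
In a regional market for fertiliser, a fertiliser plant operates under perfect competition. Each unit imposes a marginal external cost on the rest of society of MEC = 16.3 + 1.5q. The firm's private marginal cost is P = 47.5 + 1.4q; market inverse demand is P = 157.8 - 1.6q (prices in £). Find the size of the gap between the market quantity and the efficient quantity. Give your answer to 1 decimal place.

Market equilibrium (private): 47.5 + 1.4q = 157.8 - 1.6q → q_m = 36.7667.
Social marginal cost = private MC + MEC = 63.8 + 2.9q.
Set SMC = demand: 63.8 + 2.9q = 157.8 - 1.6q → q* = 20.8889.
Gap = |36.7667 − 20.8889| = 15.8778.

15.9 units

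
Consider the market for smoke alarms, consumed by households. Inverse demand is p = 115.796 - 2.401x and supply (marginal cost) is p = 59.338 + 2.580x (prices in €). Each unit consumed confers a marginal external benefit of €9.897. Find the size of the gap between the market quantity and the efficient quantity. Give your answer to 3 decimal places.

Market equilibrium (private): 59.338 + 2.580x = 115.796 - 2.401x → x_m = 11.3347.
Social marginal benefit = demand + MEB = 125.693 - 2.401x.
Set SMB = MC: 125.693 - 2.401x = 59.338 + 2.580x → x* = 13.3216.
Gap = |11.3347 − 13.3216| = 1.9869.

1.987 units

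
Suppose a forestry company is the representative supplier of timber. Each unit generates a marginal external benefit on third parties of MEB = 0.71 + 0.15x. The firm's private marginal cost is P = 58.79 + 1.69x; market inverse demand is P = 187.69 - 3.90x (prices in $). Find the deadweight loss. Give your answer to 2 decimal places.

DWL = $1.60

Market equilibrium (private): 58.79 + 1.69x = 187.69 - 3.90x → x_m = 23.0590.
Social marginal cost = private MC − MEB = 58.08 + 1.54x.
Set SMC = demand: 58.08 + 1.54x = 187.69 - 3.90x → x* = 23.8254.
The loss is the area between SMC and demand from x* to x_m; with linear curves that's a triangle of height MEB(x_m).
DWL = ½ × 0.7664 × 4.1689 = 1.5975.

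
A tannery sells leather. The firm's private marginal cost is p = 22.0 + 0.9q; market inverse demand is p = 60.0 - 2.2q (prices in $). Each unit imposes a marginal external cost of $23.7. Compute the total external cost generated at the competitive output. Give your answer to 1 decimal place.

$290.5

Market equilibrium (private): 22.0 + 0.9q = 60.0 - 2.2q → q_m = 12.2581.
Total external cost = MEC × q_m = 23.7 × 12.2581 = 290.5170.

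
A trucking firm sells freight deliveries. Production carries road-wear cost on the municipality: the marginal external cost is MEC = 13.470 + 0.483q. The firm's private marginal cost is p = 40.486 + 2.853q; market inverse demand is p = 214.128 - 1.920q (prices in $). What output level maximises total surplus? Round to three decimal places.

q* = 30.474

Social marginal cost = private MC + MEC = 53.956 + 3.336q.
Set SMC = demand: 53.956 + 3.336q = 214.128 - 1.920q → q* = 30.4741.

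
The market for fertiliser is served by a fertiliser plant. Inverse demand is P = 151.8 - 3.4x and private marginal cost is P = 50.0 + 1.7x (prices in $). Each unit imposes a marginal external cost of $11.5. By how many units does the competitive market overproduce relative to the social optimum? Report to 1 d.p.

2.3 units

Market equilibrium (private): 50.0 + 1.7x = 151.8 - 3.4x → x_m = 19.9608.
Social marginal cost = private MC + MEC = 61.5 + 1.7x.
Set SMC = demand: 61.5 + 1.7x = 151.8 - 3.4x → x* = 17.7059.
Gap = |19.9608 − 17.7059| = 2.2549.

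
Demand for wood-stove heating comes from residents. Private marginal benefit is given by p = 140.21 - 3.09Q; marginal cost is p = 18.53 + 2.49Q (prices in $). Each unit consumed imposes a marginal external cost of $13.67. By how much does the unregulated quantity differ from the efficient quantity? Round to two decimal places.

2.45 units

Market equilibrium (private): 18.53 + 2.49Q = 140.21 - 3.09Q → Q_m = 21.8065.
Social marginal benefit = demand − MEC = 126.54 - 3.09Q.
Set SMB = MC: 126.54 - 3.09Q = 18.53 + 2.49Q → Q* = 19.3566.
Gap = |21.8065 − 19.3566| = 2.4499.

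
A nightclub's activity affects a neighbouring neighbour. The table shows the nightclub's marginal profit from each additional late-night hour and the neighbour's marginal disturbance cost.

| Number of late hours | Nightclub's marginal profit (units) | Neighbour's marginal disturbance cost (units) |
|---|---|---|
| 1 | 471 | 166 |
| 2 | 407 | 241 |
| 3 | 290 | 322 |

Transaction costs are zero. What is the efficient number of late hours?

Bargaining reaches the level where marginal profit last exceeds marginal disturbance cost.
That holds through level 2 (407 ≥ 241) but not at 3 (290 < 322).

2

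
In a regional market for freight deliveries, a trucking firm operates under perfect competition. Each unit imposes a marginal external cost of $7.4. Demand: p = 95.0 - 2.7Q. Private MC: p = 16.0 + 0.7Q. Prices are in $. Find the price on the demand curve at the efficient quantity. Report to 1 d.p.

P = $38.1

Social marginal cost = private MC + MEC = 23.4 + 0.7Q.
Set SMC = demand: 23.4 + 0.7Q = 95.0 - 2.7Q → Q* = 21.0588.
Consumer price on the demand curve at Q*: 95.0 − 2.7×21.0588 = 38.1412.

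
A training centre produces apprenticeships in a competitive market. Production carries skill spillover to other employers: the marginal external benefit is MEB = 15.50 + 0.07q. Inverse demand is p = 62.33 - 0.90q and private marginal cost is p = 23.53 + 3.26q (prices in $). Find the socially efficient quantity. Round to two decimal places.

Social marginal cost = private MC − MEB = 8.03 + 3.19q.
Set SMC = demand: 8.03 + 3.19q = 62.33 - 0.90q → q* = 13.2763.

q* = 13.28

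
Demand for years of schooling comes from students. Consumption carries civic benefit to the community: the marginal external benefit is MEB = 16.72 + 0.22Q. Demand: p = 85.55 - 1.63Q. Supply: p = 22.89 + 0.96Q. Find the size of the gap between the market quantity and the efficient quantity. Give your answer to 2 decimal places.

Market equilibrium (private): 22.89 + 0.96Q = 85.55 - 1.63Q → Q_m = 24.1931.
Social marginal benefit = demand + MEB = 102.27 - 1.41Q.
Set SMB = MC: 102.27 - 1.41Q = 22.89 + 0.96Q → Q* = 33.4937.
Gap = |24.1931 − 33.4937| = 9.3006.

9.30 units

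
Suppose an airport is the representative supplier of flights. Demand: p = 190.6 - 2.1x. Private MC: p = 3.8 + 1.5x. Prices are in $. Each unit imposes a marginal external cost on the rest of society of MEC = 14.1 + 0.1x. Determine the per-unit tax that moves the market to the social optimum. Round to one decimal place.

Social marginal cost = private MC + MEC = 17.9 + 1.6x.
Set SMC = demand: 17.9 + 1.6x = 190.6 - 2.1x → x* = 46.6757.
The Pigouvian tax equals MEC at x*: 14.1 + 0.1×46.6757 = 18.7676.

tax = $18.8 per unit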